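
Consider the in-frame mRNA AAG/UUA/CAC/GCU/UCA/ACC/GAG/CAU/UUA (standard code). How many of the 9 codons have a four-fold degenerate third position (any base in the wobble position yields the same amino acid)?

3

Codon 1 AAG (Lys): third position 2-fold.
Codon 2 UUA (Leu): third position 2-fold.
Codon 3 CAC (His): third position 2-fold.
Codon 4 GCU (Ala): third position 4-fold.
Codon 5 UCA (Ser): third position 4-fold.
Codon 6 ACC (Thr): third position 4-fold.
Codon 7 GAG (Glu): third position 2-fold.
Codon 8 CAU (His): third position 2-fold.
Codon 9 UUA (Leu): third position 2-fold.
Four-fold degenerate third positions: 3.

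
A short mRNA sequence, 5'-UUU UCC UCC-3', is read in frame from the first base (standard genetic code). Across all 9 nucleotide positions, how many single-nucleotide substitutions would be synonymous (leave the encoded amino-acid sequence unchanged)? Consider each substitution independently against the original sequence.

Codon 1 (UUU, Phe): 1 synonymous substitution.
Codon 2 (UCC, Ser): 3 synonymous substitutions.
Codon 3 (UCC, Ser): 3 synonymous substitutions.
Total: 1 + 3 + 3 = 7.

7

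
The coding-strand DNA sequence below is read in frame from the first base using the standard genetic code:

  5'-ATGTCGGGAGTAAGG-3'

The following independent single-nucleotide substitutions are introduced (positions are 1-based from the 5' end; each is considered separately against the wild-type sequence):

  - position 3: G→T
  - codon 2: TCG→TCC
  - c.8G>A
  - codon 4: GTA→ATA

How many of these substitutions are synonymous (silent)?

1

Codon 1: ATG (Met) → ATT (Ile) — missense.
Codon 2: TCG (Ser) → TCC (Ser) — synonymous.
Codon 3: GGA (Gly) → GAA (Glu) — missense.
Codon 4: GTA (Val) → ATA (Ile) — missense.
Synonymous: 1 of 4.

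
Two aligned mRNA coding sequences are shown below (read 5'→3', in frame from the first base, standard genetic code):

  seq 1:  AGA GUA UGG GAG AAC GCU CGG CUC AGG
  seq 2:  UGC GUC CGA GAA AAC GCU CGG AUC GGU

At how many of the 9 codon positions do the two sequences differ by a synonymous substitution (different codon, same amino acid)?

2

Codon 1: AGA Arg / UGC Cys — nonsynonymous.
Codon 2: GUA Val / GUC Val — synonymous.
Codon 3: UGG Trp / CGA Arg — nonsynonymous.
Codon 4: GAG Glu / GAA Glu — synonymous.
Codon 5: AAC Asn / AAC Asn — identical.
Codon 6: GCU Ala / GCU Ala — identical.
Codon 7: CGG Arg / CGG Arg — identical.
Codon 8: CUC Leu / AUC Ile — nonsynonymous.
Codon 9: AGG Arg / GGU Gly — nonsynonymous.
Synonymous differences: 2.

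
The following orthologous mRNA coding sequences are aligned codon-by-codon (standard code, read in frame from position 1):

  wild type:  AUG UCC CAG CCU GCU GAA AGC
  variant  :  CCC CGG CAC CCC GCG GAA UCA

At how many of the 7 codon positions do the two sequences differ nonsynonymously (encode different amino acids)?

Codon 1: AUG Met / CCC Pro — nonsynonymous.
Codon 2: UCC Ser / CGG Arg — nonsynonymous.
Codon 3: CAG Gln / CAC His — nonsynonymous.
Codon 4: CCU Pro / CCC Pro — synonymous.
Codon 5: GCU Ala / GCG Ala — synonymous.
Codon 6: GAA Glu / GAA Glu — identical.
Codon 7: AGC Ser / UCA Ser — synonymous.
Nonsynonymous differences: 3.

3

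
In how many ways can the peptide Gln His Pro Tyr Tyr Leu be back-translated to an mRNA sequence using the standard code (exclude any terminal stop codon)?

Gln: 2 codons.
His: 2 codons.
Pro: 4 codons.
Tyr: 2 codons.
Tyr: 2 codons.
Leu: 6 codons.
2 × 2 × 4 × 2 × 2 × 6 = 384.

384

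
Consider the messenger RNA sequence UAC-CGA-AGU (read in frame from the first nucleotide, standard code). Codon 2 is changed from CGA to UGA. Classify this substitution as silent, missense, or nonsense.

Position 4 falls in codon 2: CGA → Arg.
After the substitution the codon is UGA → Stop.
The new codon is a stop codon, so this is a nonsense mutation.

nonsense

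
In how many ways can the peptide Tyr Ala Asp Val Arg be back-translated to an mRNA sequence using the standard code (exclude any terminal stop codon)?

384

Tyr: 2 codons.
Ala: 4 codons.
Asp: 2 codons.
Val: 4 codons.
Arg: 6 codons.
2 × 4 × 2 × 4 × 6 = 384.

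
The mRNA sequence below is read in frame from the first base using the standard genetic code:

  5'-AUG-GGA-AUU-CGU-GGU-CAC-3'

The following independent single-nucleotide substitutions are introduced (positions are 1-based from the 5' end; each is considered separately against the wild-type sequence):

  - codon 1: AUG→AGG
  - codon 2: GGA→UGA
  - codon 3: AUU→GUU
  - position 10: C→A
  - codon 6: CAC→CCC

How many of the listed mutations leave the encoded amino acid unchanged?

Codon 1: AUG (Met) → AGG (Arg) — missense.
Codon 2: GGA (Gly) → UGA (Stop) — nonsense.
Codon 3: AUU (Ile) → GUU (Val) — missense.
Codon 4: CGU (Arg) → AGU (Ser) — missense.
Codon 6: CAC (His) → CCC (Pro) — missense.
Synonymous: 0 of 5.

0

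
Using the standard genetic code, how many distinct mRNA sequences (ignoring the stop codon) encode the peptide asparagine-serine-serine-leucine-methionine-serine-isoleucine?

7776

Asn: 2 codons.
Ser: 6 codons.
Ser: 6 codons.
Leu: 6 codons.
Met: 1 codon.
Ser: 6 codons.
Ile: 3 codons.
2 × 6 × 6 × 6 × 1 × 6 × 3 = 7776.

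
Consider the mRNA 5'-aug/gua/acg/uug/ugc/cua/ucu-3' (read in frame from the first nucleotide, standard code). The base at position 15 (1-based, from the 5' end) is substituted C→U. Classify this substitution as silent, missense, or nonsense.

Position 15 falls in codon 5: UGC → Cys.
After the substitution the codon is UGU → Cys.
Both encode Cys, so the change is synonymous.

silent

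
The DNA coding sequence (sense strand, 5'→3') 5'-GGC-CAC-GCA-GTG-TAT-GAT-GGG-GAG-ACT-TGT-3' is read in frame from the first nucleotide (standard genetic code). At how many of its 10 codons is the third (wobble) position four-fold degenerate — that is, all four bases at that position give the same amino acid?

Codon 1 GGC (Gly): third position 4-fold.
Codon 2 CAC (His): third position 2-fold.
Codon 3 GCA (Ala): third position 4-fold.
Codon 4 GTG (Val): third position 4-fold.
Codon 5 TAT (Tyr): third position 2-fold.
Codon 6 GAT (Asp): third position 2-fold.
Codon 7 GGG (Gly): third position 4-fold.
Codon 8 GAG (Glu): third position 2-fold.
Codon 9 ACT (Thr): third position 4-fold.
Codon 10 TGT (Cys): third position 2-fold.
Four-fold degenerate third positions: 5.

5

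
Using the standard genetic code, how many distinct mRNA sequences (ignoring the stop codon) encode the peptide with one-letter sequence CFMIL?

Cys: 2 codons.
Phe: 2 codons.
Met: 1 codon.
Ile: 3 codons.
Leu: 6 codons.
2 × 2 × 1 × 3 × 6 = 72.

72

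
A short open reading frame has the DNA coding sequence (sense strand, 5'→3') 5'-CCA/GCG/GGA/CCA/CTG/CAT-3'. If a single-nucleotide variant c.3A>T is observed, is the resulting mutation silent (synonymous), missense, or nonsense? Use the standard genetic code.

silent

Position 3 falls in codon 1: CCA → Pro.
After the substitution the codon is CCT → Pro.
Both encode Pro, so the change is synonymous.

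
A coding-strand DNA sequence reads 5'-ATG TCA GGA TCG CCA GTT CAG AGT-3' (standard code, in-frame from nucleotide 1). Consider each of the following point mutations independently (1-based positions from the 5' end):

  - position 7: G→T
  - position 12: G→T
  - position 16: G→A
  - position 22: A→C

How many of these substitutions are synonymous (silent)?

Codon 3: GGA (Gly) → TGA (Stop) — nonsense.
Codon 4: TCG (Ser) → TCT (Ser) — synonymous.
Codon 6: GTT (Val) → ATT (Ile) — missense.
Codon 8: AGT (Ser) → CGT (Arg) — missense.
Synonymous: 1 of 4.

1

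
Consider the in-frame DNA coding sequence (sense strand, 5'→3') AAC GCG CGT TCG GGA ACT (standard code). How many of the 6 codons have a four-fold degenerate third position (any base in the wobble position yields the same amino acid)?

5

Codon 1 AAC (Asn): third position 2-fold.
Codon 2 GCG (Ala): third position 4-fold.
Codon 3 CGT (Arg): third position 4-fold.
Codon 4 TCG (Ser): third position 4-fold.
Codon 5 GGA (Gly): third position 4-fold.
Codon 6 ACT (Thr): third position 4-fold.
Four-fold degenerate third positions: 5.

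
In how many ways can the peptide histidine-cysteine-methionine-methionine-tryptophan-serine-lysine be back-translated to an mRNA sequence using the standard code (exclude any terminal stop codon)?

His: 2 codons.
Cys: 2 codons.
Met: 1 codon.
Met: 1 codon.
Trp: 1 codon.
Ser: 6 codons.
Lys: 2 codons.
2 × 2 × 1 × 1 × 1 × 6 × 2 = 48.

48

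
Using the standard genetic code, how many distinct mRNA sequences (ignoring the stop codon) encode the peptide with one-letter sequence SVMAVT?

Ser: 6 codons.
Val: 4 codons.
Met: 1 codon.
Ala: 4 codons.
Val: 4 codons.
Thr: 4 codons.
6 × 4 × 1 × 4 × 4 × 4 = 1536.

1536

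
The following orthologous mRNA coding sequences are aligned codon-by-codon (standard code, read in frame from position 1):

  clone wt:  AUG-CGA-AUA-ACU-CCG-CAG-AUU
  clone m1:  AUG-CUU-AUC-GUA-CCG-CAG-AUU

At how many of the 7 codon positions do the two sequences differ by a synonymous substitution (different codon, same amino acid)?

1

Codon 1: AUG Met / AUG Met — identical.
Codon 2: CGA Arg / CUU Leu — nonsynonymous.
Codon 3: AUA Ile / AUC Ile — synonymous.
Codon 4: ACU Thr / GUA Val — nonsynonymous.
Codon 5: CCG Pro / CCG Pro — identical.
Codon 6: CAG Gln / CAG Gln — identical.
Codon 7: AUU Ile / AUU Ile — identical.
Synonymous differences: 1.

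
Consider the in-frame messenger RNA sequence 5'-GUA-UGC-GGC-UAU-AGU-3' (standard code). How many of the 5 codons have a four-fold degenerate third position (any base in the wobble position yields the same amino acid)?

2

Codon 1 GUA (Val): third position 4-fold.
Codon 2 UGC (Cys): third position 2-fold.
Codon 3 GGC (Gly): third position 4-fold.
Codon 4 UAU (Tyr): third position 2-fold.
Codon 5 AGU (Ser): third position 2-fold.
Four-fold degenerate third positions: 2.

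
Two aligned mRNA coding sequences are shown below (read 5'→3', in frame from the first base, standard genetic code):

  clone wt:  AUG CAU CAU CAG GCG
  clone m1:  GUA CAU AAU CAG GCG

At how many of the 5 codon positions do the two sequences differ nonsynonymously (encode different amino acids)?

2

Codon 1: AUG Met / GUA Val — nonsynonymous.
Codon 2: CAU His / CAU His — identical.
Codon 3: CAU His / AAU Asn — nonsynonymous.
Codon 4: CAG Gln / CAG Gln — identical.
Codon 5: GCG Ala / GCG Ala — identical.
Nonsynonymous differences: 2.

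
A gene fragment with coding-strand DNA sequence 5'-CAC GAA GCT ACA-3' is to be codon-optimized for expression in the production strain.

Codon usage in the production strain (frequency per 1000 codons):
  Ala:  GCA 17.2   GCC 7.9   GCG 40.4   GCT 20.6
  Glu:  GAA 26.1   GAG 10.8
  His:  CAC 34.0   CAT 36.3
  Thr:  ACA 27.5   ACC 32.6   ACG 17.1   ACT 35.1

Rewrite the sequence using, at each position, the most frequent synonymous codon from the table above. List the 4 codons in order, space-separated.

CAT GAA GCG ACT

Codon 1 (His): best is CAT at 36.3.
Codon 2 (Glu): best is GAA at 26.1.
Codon 3 (Ala): best is GCG at 40.4.
Codon 4 (Thr): best is ACT at 35.1.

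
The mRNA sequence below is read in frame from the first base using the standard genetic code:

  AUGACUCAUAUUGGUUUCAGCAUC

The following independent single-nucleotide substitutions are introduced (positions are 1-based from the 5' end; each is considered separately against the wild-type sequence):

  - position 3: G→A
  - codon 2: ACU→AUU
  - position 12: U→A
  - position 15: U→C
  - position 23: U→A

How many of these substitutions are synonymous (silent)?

Codon 1: AUG (Met) → AUA (Ile) — missense.
Codon 2: ACU (Thr) → AUU (Ile) — missense.
Codon 4: AUU (Ile) → AUA (Ile) — synonymous.
Codon 5: GGU (Gly) → GGC (Gly) — synonymous.
Codon 8: AUC (Ile) → AAC (Asn) — missense.
Synonymous: 2 of 5.

2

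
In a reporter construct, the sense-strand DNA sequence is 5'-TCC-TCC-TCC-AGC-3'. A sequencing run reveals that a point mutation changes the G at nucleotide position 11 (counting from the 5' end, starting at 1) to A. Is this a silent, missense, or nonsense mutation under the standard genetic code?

missense

Position 11 falls in codon 4: AGC → Ser.
After the substitution the codon is AAC → Asn.
Ser ≠ Asn, so this is a missense mutation.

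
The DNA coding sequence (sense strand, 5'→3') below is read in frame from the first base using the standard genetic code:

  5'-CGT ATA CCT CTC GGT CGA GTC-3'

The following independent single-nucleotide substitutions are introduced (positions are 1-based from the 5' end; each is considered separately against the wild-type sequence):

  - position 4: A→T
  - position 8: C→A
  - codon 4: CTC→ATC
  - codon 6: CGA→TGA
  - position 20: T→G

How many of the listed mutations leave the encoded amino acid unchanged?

Codon 2: ATA (Ile) → TTA (Leu) — missense.
Codon 3: CCT (Pro) → CAT (His) — missense.
Codon 4: CTC (Leu) → ATC (Ile) — missense.
Codon 6: CGA (Arg) → TGA (Stop) — nonsense.
Codon 7: GTC (Val) → GGC (Gly) — missense.
Synonymous: 0 of 5.

0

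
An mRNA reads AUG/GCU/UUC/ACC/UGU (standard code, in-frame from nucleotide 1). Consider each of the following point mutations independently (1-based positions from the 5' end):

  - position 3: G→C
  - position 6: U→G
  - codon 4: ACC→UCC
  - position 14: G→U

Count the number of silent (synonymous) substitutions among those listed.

Codon 1: AUG (Met) → AUC (Ile) — missense.
Codon 2: GCU (Ala) → GCG (Ala) — synonymous.
Codon 4: ACC (Thr) → UCC (Ser) — missense.
Codon 5: UGU (Cys) → UUU (Phe) — missense.
Synonymous: 1 of 4.

1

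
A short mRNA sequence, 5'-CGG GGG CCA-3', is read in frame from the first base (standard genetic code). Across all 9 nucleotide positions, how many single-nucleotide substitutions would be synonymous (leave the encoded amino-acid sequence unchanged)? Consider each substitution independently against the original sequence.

Codon 1 (CGG, Arg): 4 synonymous substitutions.
Codon 2 (GGG, Gly): 3 synonymous substitutions.
Codon 3 (CCA, Pro): 3 synonymous substitutions.
Total: 4 + 3 + 3 = 10.

10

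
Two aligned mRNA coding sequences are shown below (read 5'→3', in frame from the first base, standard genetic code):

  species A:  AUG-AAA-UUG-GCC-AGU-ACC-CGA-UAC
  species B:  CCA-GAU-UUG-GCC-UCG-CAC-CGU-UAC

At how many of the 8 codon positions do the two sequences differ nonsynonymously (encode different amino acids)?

Codon 1: AUG Met / CCA Pro — nonsynonymous.
Codon 2: AAA Lys / GAU Asp — nonsynonymous.
Codon 3: UUG Leu / UUG Leu — identical.
Codon 4: GCC Ala / GCC Ala — identical.
Codon 5: AGU Ser / UCG Ser — synonymous.
Codon 6: ACC Thr / CAC His — nonsynonymous.
Codon 7: CGA Arg / CGU Arg — synonymous.
Codon 8: UAC Tyr / UAC Tyr — identical.
Nonsynonymous differences: 3.

3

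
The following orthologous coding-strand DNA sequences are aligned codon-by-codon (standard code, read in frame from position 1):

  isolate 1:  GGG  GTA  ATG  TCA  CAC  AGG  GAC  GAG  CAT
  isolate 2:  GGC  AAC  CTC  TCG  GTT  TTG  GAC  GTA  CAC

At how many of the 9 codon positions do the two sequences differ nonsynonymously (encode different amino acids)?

5

Codon 1: GGG Gly / GGC Gly — synonymous.
Codon 2: GTA Val / AAC Asn — nonsynonymous.
Codon 3: ATG Met / CTC Leu — nonsynonymous.
Codon 4: TCA Ser / TCG Ser — synonymous.
Codon 5: CAC His / GTT Val — nonsynonymous.
Codon 6: AGG Arg / TTG Leu — nonsynonymous.
Codon 7: GAC Asp / GAC Asp — identical.
Codon 8: GAG Glu / GTA Val — nonsynonymous.
Codon 9: CAT His / CAC His — synonymous.
Nonsynonymous differences: 5.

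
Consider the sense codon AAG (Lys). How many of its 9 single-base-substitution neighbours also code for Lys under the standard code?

1

Position 1: none → 0 synonymous.
Position 2: none → 0 synonymous.
Position 3: AAA → 1 synonymous.
Total: 0 + 0 + 1 = 1.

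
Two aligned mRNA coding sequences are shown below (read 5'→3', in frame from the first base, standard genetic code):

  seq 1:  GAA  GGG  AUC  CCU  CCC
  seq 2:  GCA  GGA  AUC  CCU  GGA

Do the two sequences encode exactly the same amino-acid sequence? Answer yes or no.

no

Codon 1: GAA Glu / GCA Ala — nonsynonymous.
Codon 2: GGG Gly / GGA Gly — synonymous.
Codon 3: AUC Ile / AUC Ile — identical.
Codon 4: CCU Pro / CCU Pro — identical.
Codon 5: CCC Pro / GGA Gly — nonsynonymous.
Nonsynonymous differences: 2 → different protein.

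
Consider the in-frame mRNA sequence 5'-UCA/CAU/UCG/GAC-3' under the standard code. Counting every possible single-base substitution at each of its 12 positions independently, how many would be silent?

Codon 1 (UCA, Ser): 3 synonymous substitutions.
Codon 2 (CAU, His): 1 synonymous substitution.
Codon 3 (UCG, Ser): 3 synonymous substitutions.
Codon 4 (GAC, Asp): 1 synonymous substitution.
Total: 3 + 1 + 3 + 1 = 8.

8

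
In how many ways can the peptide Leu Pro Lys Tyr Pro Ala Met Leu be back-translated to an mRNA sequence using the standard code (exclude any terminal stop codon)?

Leu: 6 codons.
Pro: 4 codons.
Lys: 2 codons.
Tyr: 2 codons.
Pro: 4 codons.
Ala: 4 codons.
Met: 1 codon.
Leu: 6 codons.
6 × 4 × 2 × 2 × 4 × 4 × 1 × 6 = 9216.

9216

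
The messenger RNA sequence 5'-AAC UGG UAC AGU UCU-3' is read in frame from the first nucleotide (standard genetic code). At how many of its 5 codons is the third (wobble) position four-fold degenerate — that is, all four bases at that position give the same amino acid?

1

Codon 1 AAC (Asn): third position 2-fold.
Codon 2 UGG (Trp): third position 1-fold.
Codon 3 UAC (Tyr): third position 2-fold.
Codon 4 AGU (Ser): third position 2-fold.
Codon 5 UCU (Ser): third position 4-fold.
Four-fold degenerate third positions: 1.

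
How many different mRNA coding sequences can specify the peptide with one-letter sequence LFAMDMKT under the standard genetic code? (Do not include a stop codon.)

768

Leu: 6 codons.
Phe: 2 codons.
Ala: 4 codons.
Met: 1 codon.
Asp: 2 codons.
Met: 1 codon.
Lys: 2 codons.
Thr: 4 codons.
6 × 2 × 4 × 1 × 2 × 1 × 2 × 4 = 768.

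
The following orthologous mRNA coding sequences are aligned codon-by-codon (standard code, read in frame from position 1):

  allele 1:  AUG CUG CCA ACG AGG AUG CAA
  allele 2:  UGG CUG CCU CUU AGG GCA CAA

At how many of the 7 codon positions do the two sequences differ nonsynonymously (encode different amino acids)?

Codon 1: AUG Met / UGG Trp — nonsynonymous.
Codon 2: CUG Leu / CUG Leu — identical.
Codon 3: CCA Pro / CCU Pro — synonymous.
Codon 4: ACG Thr / CUU Leu — nonsynonymous.
Codon 5: AGG Arg / AGG Arg — identical.
Codon 6: AUG Met / GCA Ala — nonsynonymous.
Codon 7: CAA Gln / CAA Gln — identical.
Nonsynonymous differences: 3.

3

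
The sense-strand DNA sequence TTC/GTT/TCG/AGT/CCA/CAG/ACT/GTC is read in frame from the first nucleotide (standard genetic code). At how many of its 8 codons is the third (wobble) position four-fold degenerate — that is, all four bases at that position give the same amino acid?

5

Codon 1 TTC (Phe): third position 2-fold.
Codon 2 GTT (Val): third position 4-fold.
Codon 3 TCG (Ser): third position 4-fold.
Codon 4 AGT (Ser): third position 2-fold.
Codon 5 CCA (Pro): third position 4-fold.
Codon 6 CAG (Gln): third position 2-fold.
Codon 7 ACT (Thr): third position 4-fold.
Codon 8 GTC (Val): third position 4-fold.
Four-fold degenerate third positions: 5.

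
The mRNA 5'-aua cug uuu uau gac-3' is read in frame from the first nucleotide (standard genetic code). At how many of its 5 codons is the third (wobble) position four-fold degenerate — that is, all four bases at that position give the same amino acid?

Codon 1 AUA (Ile): third position 3-fold.
Codon 2 CUG (Leu): third position 4-fold.
Codon 3 UUU (Phe): third position 2-fold.
Codon 4 UAU (Tyr): third position 2-fold.
Codon 5 GAC (Asp): third position 2-fold.
Four-fold degenerate third positions: 1.

1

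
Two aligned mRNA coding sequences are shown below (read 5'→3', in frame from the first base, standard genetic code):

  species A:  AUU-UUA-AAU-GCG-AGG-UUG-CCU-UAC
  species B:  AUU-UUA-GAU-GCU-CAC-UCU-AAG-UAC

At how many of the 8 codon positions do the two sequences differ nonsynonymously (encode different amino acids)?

4

Codon 1: AUU Ile / AUU Ile — identical.
Codon 2: UUA Leu / UUA Leu — identical.
Codon 3: AAU Asn / GAU Asp — nonsynonymous.
Codon 4: GCG Ala / GCU Ala — synonymous.
Codon 5: AGG Arg / CAC His — nonsynonymous.
Codon 6: UUG Leu / UCU Ser — nonsynonymous.
Codon 7: CCU Pro / AAG Lys — nonsynonymous.
Codon 8: UAC Tyr / UAC Tyr — identical.
Nonsynonymous differences: 4.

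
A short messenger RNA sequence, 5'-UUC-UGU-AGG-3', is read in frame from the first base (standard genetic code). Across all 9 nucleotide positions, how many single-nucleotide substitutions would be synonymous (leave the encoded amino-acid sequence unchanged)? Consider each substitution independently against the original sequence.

Codon 1 (UUC, Phe): 1 synonymous substitution.
Codon 2 (UGU, Cys): 1 synonymous substitution.
Codon 3 (AGG, Arg): 2 synonymous substitutions.
Total: 1 + 1 + 2 = 4.

4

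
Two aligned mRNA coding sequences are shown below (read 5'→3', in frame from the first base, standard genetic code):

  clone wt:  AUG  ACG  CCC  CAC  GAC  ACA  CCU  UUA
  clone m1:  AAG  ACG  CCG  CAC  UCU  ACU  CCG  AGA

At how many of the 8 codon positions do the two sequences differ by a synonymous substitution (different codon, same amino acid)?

3

Codon 1: AUG Met / AAG Lys — nonsynonymous.
Codon 2: ACG Thr / ACG Thr — identical.
Codon 3: CCC Pro / CCG Pro — synonymous.
Codon 4: CAC His / CAC His — identical.
Codon 5: GAC Asp / UCU Ser — nonsynonymous.
Codon 6: ACA Thr / ACU Thr — synonymous.
Codon 7: CCU Pro / CCG Pro — synonymous.
Codon 8: UUA Leu / AGA Arg — nonsynonymous.
Synonymous differences: 3.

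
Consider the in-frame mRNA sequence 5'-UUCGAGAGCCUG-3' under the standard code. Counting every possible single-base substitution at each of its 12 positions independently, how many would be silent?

7

Codon 1 (UUC, Phe): 1 synonymous substitution.
Codon 2 (GAG, Glu): 1 synonymous substitution.
Codon 3 (AGC, Ser): 1 synonymous substitution.
Codon 4 (CUG, Leu): 4 synonymous substitutions.
Total: 1 + 1 + 1 + 4 = 7.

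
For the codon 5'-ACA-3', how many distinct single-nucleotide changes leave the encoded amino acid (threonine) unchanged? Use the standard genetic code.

Position 1: none → 0 synonymous.
Position 2: none → 0 synonymous.
Position 3: ACU, ACC, ACG → 3 synonymous.
Total: 0 + 0 + 3 = 3.

3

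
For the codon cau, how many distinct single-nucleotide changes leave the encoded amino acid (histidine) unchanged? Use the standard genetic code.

1

Position 1: none → 0 synonymous.
Position 2: none → 0 synonymous.
Position 3: CAC → 1 synonymous.
Total: 0 + 0 + 1 = 1.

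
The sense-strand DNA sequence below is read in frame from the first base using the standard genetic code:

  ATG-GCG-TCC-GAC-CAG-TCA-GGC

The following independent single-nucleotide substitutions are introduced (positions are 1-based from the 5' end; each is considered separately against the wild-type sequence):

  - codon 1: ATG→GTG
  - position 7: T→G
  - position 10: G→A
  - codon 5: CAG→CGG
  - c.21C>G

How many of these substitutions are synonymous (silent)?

Codon 1: ATG (Met) → GTG (Val) — missense.
Codon 3: TCC (Ser) → GCC (Ala) — missense.
Codon 4: GAC (Asp) → AAC (Asn) — missense.
Codon 5: CAG (Gln) → CGG (Arg) — missense.
Codon 7: GGC (Gly) → GGG (Gly) — synonymous.
Synonymous: 1 of 5.

1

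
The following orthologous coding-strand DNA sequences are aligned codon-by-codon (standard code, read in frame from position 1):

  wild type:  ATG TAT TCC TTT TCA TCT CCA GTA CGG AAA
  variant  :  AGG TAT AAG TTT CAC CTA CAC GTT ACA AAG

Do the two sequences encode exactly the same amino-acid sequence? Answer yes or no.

Codon 1: ATG Met / AGG Arg — nonsynonymous.
Codon 2: TAT Tyr / TAT Tyr — identical.
Codon 3: TCC Ser / AAG Lys — nonsynonymous.
Codon 4: TTT Phe / TTT Phe — identical.
Codon 5: TCA Ser / CAC His — nonsynonymous.
Codon 6: TCT Ser / CTA Leu — nonsynonymous.
Codon 7: CCA Pro / CAC His — nonsynonymous.
Codon 8: GTA Val / GTT Val — synonymous.
Codon 9: CGG Arg / ACA Thr — nonsynonymous.
Codon 10: AAA Lys / AAG Lys — synonymous.
Nonsynonymous differences: 6 → different protein.

no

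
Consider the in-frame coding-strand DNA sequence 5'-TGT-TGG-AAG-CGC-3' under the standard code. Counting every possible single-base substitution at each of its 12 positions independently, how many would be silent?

5

Codon 1 (TGT, Cys): 1 synonymous substitution.
Codon 2 (TGG, Trp): 0 synonymous substitutions.
Codon 3 (AAG, Lys): 1 synonymous substitution.
Codon 4 (CGC, Arg): 3 synonymous substitutions.
Total: 1 + 0 + 1 + 3 = 5.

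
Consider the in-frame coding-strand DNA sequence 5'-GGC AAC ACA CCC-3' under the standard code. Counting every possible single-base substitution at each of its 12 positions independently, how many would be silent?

Codon 1 (GGC, Gly): 3 synonymous substitutions.
Codon 2 (AAC, Asn): 1 synonymous substitution.
Codon 3 (ACA, Thr): 3 synonymous substitutions.
Codon 4 (CCC, Pro): 3 synonymous substitutions.
Total: 3 + 1 + 3 + 3 = 10.

10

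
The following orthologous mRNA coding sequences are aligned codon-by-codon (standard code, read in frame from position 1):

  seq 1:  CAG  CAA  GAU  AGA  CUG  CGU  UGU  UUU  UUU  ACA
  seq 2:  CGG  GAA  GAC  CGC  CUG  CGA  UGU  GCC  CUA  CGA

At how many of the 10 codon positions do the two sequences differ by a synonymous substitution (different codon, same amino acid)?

3

Codon 1: CAG Gln / CGG Arg — nonsynonymous.
Codon 2: CAA Gln / GAA Glu — nonsynonymous.
Codon 3: GAU Asp / GAC Asp — synonymous.
Codon 4: AGA Arg / CGC Arg — synonymous.
Codon 5: CUG Leu / CUG Leu — identical.
Codon 6: CGU Arg / CGA Arg — synonymous.
Codon 7: UGU Cys / UGU Cys — identical.
Codon 8: UUU Phe / GCC Ala — nonsynonymous.
Codon 9: UUU Phe / CUA Leu — nonsynonymous.
Codon 10: ACA Thr / CGA Arg — nonsynonymous.
Synonymous differences: 3.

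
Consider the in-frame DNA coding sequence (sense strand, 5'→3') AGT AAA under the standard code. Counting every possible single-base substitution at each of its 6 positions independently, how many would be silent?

Codon 1 (AGT, Ser): 1 synonymous substitution.
Codon 2 (AAA, Lys): 1 synonymous substitution.
Total: 1 + 1 = 2.

2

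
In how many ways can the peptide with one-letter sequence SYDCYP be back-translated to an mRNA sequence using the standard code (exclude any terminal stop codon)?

384

Ser: 6 codons.
Tyr: 2 codons.
Asp: 2 codons.
Cys: 2 codons.
Tyr: 2 codons.
Pro: 4 codons.
6 × 2 × 2 × 2 × 2 × 4 = 384.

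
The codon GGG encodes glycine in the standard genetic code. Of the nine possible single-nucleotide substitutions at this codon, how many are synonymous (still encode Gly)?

Position 1: none → 0 synonymous.
Position 2: none → 0 synonymous.
Position 3: GGU, GGC, GGA → 3 synonymous.
Total: 0 + 0 + 3 = 3.

3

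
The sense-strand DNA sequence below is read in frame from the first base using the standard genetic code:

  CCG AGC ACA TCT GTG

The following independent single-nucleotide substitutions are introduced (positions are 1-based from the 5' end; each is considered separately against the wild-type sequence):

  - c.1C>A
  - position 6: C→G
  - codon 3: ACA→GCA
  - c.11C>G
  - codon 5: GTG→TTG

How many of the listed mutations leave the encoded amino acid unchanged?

0

Codon 1: CCG (Pro) → ACG (Thr) — missense.
Codon 2: AGC (Ser) → AGG (Arg) — missense.
Codon 3: ACA (Thr) → GCA (Ala) — missense.
Codon 4: TCT (Ser) → TGT (Cys) — missense.
Codon 5: GTG (Val) → TTG (Leu) — missense.
Synonymous: 0 of 5.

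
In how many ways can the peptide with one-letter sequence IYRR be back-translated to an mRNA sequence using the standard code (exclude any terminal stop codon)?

216

Ile: 3 codons.
Tyr: 2 codons.
Arg: 6 codons.
Arg: 6 codons.
3 × 2 × 6 × 6 = 216.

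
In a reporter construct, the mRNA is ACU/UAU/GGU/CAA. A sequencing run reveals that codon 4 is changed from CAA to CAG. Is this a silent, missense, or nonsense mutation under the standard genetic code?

Position 12 falls in codon 4: CAA → Gln.
After the substitution the codon is CAG → Gln.
Both encode Gln, so the change is synonymous.

silent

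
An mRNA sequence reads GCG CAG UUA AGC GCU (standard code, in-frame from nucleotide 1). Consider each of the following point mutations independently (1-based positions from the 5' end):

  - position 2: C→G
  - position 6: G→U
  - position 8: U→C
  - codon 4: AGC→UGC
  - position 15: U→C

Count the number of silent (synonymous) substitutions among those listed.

1

Codon 1: GCG (Ala) → GGG (Gly) — missense.
Codon 2: CAG (Gln) → CAU (His) — missense.
Codon 3: UUA (Leu) → UCA (Ser) — missense.
Codon 4: AGC (Ser) → UGC (Cys) — missense.
Codon 5: GCU (Ala) → GCC (Ala) — synonymous.
Synonymous: 1 of 5.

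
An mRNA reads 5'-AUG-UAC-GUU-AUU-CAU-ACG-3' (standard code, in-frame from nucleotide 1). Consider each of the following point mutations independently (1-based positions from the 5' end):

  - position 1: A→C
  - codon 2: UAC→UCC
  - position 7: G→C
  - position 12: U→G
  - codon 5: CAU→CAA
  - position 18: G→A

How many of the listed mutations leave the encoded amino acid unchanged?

1

Codon 1: AUG (Met) → CUG (Leu) — missense.
Codon 2: UAC (Tyr) → UCC (Ser) — missense.
Codon 3: GUU (Val) → CUU (Leu) — missense.
Codon 4: AUU (Ile) → AUG (Met) — missense.
Codon 5: CAU (His) → CAA (Gln) — missense.
Codon 6: ACG (Thr) → ACA (Thr) — synonymous.
Synonymous: 1 of 6.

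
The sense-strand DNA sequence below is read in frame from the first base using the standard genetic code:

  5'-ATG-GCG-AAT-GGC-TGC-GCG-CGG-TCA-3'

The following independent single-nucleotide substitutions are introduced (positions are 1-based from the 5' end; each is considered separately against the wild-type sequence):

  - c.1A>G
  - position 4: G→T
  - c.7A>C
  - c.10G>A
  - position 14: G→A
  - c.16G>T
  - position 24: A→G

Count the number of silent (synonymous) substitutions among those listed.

1

Codon 1: ATG (Met) → GTG (Val) — missense.
Codon 2: GCG (Ala) → TCG (Ser) — missense.
Codon 3: AAT (Asn) → CAT (His) — missense.
Codon 4: GGC (Gly) → AGC (Ser) — missense.
Codon 5: TGC (Cys) → TAC (Tyr) — missense.
Codon 6: GCG (Ala) → TCG (Ser) — missense.
Codon 8: TCA (Ser) → TCG (Ser) — synonymous.
Synonymous: 1 of 7.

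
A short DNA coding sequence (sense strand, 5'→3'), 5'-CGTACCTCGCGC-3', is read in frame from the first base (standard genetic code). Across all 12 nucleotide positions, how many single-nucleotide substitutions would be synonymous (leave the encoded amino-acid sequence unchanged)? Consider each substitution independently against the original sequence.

Codon 1 (CGT, Arg): 3 synonymous substitutions.
Codon 2 (ACC, Thr): 3 synonymous substitutions.
Codon 3 (TCG, Ser): 3 synonymous substitutions.
Codon 4 (CGC, Arg): 3 synonymous substitutions.
Total: 3 + 3 + 3 + 3 = 12.

12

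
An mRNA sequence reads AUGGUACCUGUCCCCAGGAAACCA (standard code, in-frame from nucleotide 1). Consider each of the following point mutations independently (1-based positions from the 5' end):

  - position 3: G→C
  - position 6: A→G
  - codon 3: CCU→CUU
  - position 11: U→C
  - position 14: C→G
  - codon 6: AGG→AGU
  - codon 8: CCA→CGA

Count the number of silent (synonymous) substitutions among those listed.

1

Codon 1: AUG (Met) → AUC (Ile) — missense.
Codon 2: GUA (Val) → GUG (Val) — synonymous.
Codon 3: CCU (Pro) → CUU (Leu) — missense.
Codon 4: GUC (Val) → GCC (Ala) — missense.
Codon 5: CCC (Pro) → CGC (Arg) — missense.
Codon 6: AGG (Arg) → AGU (Ser) — missense.
Codon 8: CCA (Pro) → CGA (Arg) — missense.
Synonymous: 1 of 7.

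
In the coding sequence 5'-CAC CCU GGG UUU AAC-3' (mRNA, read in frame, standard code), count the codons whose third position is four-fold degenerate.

Codon 1 CAC (His): third position 2-fold.
Codon 2 CCU (Pro): third position 4-fold.
Codon 3 GGG (Gly): third position 4-fold.
Codon 4 UUU (Phe): third position 2-fold.
Codon 5 AAC (Asn): third position 2-fold.
Four-fold degenerate third positions: 2.

2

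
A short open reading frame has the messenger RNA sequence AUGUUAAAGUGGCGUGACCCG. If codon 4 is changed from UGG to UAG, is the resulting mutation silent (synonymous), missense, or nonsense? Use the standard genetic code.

nonsense

Position 11 falls in codon 4: UGG → Trp.
After the substitution the codon is UAG → Stop.
The new codon is a stop codon, so this is a nonsense mutation.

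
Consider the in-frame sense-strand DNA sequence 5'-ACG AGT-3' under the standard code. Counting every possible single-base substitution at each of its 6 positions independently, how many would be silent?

Codon 1 (ACG, Thr): 3 synonymous substitutions.
Codon 2 (AGT, Ser): 1 synonymous substitution.
Total: 3 + 1 = 4.

4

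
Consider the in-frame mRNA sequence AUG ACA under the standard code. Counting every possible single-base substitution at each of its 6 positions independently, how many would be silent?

3

Codon 1 (AUG, Met): 0 synonymous substitutions.
Codon 2 (ACA, Thr): 3 synonymous substitutions.
Total: 0 + 3 = 3.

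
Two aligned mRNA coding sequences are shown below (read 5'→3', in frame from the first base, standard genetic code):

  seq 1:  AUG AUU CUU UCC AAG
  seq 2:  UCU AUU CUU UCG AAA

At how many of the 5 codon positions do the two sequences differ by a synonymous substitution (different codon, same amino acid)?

2

Codon 1: AUG Met / UCU Ser — nonsynonymous.
Codon 2: AUU Ile / AUU Ile — identical.
Codon 3: CUU Leu / CUU Leu — identical.
Codon 4: UCC Ser / UCG Ser — synonymous.
Codon 5: AAG Lys / AAA Lys — synonymous.
Synonymous differences: 2.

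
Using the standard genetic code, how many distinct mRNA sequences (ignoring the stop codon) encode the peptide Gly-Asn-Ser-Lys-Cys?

192

Gly: 4 codons.
Asn: 2 codons.
Ser: 6 codons.
Lys: 2 codons.
Cys: 2 codons.
4 × 2 × 6 × 2 × 2 = 192.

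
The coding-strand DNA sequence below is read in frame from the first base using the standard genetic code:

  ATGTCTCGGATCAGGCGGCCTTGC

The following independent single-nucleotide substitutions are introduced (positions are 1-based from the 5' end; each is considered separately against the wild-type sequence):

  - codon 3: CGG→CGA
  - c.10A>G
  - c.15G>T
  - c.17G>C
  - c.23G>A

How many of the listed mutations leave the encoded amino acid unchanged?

1

Codon 3: CGG (Arg) → CGA (Arg) — synonymous.
Codon 4: ATC (Ile) → GTC (Val) — missense.
Codon 5: AGG (Arg) → AGT (Ser) — missense.
Codon 6: CGG (Arg) → CCG (Pro) — missense.
Codon 8: TGC (Cys) → TAC (Tyr) — missense.
Synonymous: 1 of 5.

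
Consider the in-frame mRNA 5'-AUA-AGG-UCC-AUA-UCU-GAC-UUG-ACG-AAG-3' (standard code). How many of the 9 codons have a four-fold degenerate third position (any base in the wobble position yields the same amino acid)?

Codon 1 AUA (Ile): third position 3-fold.
Codon 2 AGG (Arg): third position 2-fold.
Codon 3 UCC (Ser): third position 4-fold.
Codon 4 AUA (Ile): third position 3-fold.
Codon 5 UCU (Ser): third position 4-fold.
Codon 6 GAC (Asp): third position 2-fold.
Codon 7 UUG (Leu): third position 2-fold.
Codon 8 ACG (Thr): third position 4-fold.
Codon 9 AAG (Lys): third position 2-fold.
Four-fold degenerate third positions: 3.

3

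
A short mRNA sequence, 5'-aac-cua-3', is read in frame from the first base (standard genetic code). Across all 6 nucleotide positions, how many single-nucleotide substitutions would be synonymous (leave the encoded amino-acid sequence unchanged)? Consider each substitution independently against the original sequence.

5

Codon 1 (AAC, Asn): 1 synonymous substitution.
Codon 2 (CUA, Leu): 4 synonymous substitutions.
Total: 1 + 4 = 5.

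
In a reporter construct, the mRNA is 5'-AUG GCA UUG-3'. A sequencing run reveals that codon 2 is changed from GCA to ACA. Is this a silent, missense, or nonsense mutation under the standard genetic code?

missense

Position 4 falls in codon 2: GCA → Ala.
After the substitution the codon is ACA → Thr.
Ala ≠ Thr, so this is a missense mutation.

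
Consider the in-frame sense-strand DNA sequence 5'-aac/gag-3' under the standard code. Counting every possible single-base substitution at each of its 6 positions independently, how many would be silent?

2

Codon 1 (AAC, Asn): 1 synonymous substitution.
Codon 2 (GAG, Glu): 1 synonymous substitution.
Total: 1 + 1 = 2.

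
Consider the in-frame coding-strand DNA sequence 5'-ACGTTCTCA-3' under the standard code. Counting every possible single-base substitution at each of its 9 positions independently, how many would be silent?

7

Codon 1 (ACG, Thr): 3 synonymous substitutions.
Codon 2 (TTC, Phe): 1 synonymous substitution.
Codon 3 (TCA, Ser): 3 synonymous substitutions.
Total: 3 + 1 + 3 = 7.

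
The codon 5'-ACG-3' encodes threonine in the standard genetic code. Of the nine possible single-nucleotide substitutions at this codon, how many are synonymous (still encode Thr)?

Position 1: none → 0 synonymous.
Position 2: none → 0 synonymous.
Position 3: ACT, ACC, ACA → 3 synonymous.
Total: 0 + 0 + 3 = 3.

3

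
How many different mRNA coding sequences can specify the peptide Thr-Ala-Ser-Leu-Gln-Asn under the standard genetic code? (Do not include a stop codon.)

Thr: 4 codons.
Ala: 4 codons.
Ser: 6 codons.
Leu: 6 codons.
Gln: 2 codons.
Asn: 2 codons.
4 × 4 × 6 × 6 × 2 × 2 = 2304.

2304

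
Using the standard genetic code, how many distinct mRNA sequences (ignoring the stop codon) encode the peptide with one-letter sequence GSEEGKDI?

4608

Gly: 4 codons.
Ser: 6 codons.
Glu: 2 codons.
Glu: 2 codons.
Gly: 4 codons.
Lys: 2 codons.
Asp: 2 codons.
Ile: 3 codons.
4 × 6 × 2 × 2 × 4 × 2 × 2 × 3 = 4608.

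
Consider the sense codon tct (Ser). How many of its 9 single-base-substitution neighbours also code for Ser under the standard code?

3

Position 1: none → 0 synonymous.
Position 2: none → 0 synonymous.
Position 3: TCC, TCA, TCG → 3 synonymous.
Total: 0 + 0 + 3 = 3.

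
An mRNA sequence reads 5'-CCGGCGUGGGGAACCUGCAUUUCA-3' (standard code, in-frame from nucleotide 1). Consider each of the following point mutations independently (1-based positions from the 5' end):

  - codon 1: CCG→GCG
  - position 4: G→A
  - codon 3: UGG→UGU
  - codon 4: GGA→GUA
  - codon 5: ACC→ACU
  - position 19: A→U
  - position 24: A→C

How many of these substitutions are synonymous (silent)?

Codon 1: CCG (Pro) → GCG (Ala) — missense.
Codon 2: GCG (Ala) → ACG (Thr) — missense.
Codon 3: UGG (Trp) → UGU (Cys) — missense.
Codon 4: GGA (Gly) → GUA (Val) — missense.
Codon 5: ACC (Thr) → ACU (Thr) — synonymous.
Codon 7: AUU (Ile) → UUU (Phe) — missense.
Codon 8: UCA (Ser) → UCC (Ser) — synonymous.
Synonymous: 2 of 7.

2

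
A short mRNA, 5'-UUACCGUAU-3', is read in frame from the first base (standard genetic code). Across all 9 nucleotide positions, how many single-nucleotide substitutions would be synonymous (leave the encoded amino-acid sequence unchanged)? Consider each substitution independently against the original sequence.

6

Codon 1 (UUA, Leu): 2 synonymous substitutions.
Codon 2 (CCG, Pro): 3 synonymous substitutions.
Codon 3 (UAU, Tyr): 1 synonymous substitution.
Total: 2 + 3 + 1 = 6.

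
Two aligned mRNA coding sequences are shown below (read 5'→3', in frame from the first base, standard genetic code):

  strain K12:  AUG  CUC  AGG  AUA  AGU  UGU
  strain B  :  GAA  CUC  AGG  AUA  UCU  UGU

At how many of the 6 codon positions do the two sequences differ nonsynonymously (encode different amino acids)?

Codon 1: AUG Met / GAA Glu — nonsynonymous.
Codon 2: CUC Leu / CUC Leu — identical.
Codon 3: AGG Arg / AGG Arg — identical.
Codon 4: AUA Ile / AUA Ile — identical.
Codon 5: AGU Ser / UCU Ser — synonymous.
Codon 6: UGU Cys / UGU Cys — identical.
Nonsynonymous differences: 1.

1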